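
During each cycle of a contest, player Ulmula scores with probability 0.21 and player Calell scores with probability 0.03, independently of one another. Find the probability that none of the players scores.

0.7663

P(none) = (1 − 0.21) × (1 − 0.03) = 0.79 × 0.97 = 0.7663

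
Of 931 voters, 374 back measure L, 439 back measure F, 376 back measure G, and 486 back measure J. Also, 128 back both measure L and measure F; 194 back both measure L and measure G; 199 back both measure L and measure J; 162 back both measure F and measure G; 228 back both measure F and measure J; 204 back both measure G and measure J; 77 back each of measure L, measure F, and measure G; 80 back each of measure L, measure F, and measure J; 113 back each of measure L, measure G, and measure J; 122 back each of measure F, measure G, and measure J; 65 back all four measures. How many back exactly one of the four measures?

361

N(exactly one) = 374 + 439 + 376 + 486 − 2·128 − 2·194 − 2·199 − 2·162 − 2·228 − 2·204 + 3·77 + 3·80 + 3·113 + 3·122 − 4·65 = 361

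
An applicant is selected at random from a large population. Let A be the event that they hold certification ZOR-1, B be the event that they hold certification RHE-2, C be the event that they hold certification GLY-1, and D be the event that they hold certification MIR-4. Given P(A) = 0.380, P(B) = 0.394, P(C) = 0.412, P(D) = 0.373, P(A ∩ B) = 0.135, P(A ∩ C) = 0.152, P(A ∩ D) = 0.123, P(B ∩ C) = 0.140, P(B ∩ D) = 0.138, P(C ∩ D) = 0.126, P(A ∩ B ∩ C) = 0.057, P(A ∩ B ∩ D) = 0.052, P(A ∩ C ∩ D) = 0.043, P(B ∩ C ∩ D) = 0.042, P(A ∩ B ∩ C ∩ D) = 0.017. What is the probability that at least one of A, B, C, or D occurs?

0.922

P(A ∪ B ∪ C ∪ D) = 0.380 + 0.394 + 0.412 + 0.373 − 0.135 − 0.152 − 0.123 − 0.140 − 0.138 − 0.126 + 0.057 + 0.052 + 0.043 + 0.042 − 0.017 = 0.922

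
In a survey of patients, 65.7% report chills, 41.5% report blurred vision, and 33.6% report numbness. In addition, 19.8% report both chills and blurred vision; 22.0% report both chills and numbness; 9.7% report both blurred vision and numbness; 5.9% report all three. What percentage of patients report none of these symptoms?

4.8%

Apply inclusion-exclusion:
P(at least one) = 65.7 + 41.5 + 33.6 − 19.8 − 22.0 − 9.7 + 5.9 = 95.2%
P(none) = 100% − 95.2% = 4.8%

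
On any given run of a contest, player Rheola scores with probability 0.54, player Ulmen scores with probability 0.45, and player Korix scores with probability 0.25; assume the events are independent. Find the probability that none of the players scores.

Independence gives P(none) = ∏(1 − pᵢ).
P(none) = (1 − 0.54) × (1 − 0.45) × (1 − 0.25) = 0.46 × 0.55 × 0.75 = 0.18975

0.18975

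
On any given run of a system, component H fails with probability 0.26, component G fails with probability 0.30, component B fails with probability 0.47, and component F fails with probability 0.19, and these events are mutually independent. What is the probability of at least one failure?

P(none) = (1 − 0.26) × (1 − 0.30) × (1 − 0.47) × (1 − 0.19) = 0.74 × 0.70 × 0.53 × 0.81 = 0.2223774
P(at least one) = 1 − 0.2223774 = 0.7776226

0.7776226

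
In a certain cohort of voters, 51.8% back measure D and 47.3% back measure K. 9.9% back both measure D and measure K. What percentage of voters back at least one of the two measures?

Inclusion–exclusion gives
P(at least one) = 51.8 + 47.3 − 9.9 = 89.2%

89.2%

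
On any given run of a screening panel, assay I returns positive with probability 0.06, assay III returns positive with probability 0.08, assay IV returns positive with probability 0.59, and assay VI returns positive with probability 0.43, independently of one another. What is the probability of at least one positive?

0.79789624

P(none) = (1 − 0.06) × (1 − 0.08) × (1 − 0.59) × (1 − 0.43) = 0.94 × 0.92 × 0.41 × 0.57 = 0.20210376
P(at least one) = 1 − 0.20210376 = 0.79789624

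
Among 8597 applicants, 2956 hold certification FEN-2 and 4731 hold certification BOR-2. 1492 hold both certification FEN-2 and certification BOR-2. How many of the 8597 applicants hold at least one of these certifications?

6195

|at least one| = 2956 + 4731 − 1492 = 6195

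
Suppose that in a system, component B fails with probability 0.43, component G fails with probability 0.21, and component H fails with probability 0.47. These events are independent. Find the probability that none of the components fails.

0.238659

Independence gives P(none) = ∏(1 − pᵢ).
P(none) = (1 − 0.43) × (1 − 0.21) × (1 − 0.47) = 0.57 × 0.79 × 0.53 = 0.238659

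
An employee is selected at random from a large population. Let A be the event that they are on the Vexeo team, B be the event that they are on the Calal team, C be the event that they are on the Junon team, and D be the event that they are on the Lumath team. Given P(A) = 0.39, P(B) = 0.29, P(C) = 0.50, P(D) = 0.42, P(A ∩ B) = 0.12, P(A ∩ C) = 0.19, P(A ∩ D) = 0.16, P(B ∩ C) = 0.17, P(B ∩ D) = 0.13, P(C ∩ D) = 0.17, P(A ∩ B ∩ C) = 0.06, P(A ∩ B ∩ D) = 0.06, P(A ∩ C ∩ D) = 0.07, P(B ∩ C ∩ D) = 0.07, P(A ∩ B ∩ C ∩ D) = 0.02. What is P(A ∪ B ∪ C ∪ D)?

Inclusion–exclusion gives
P(A ∪ B ∪ C ∪ D) = 0.39 + 0.29 + 0.50 + 0.42 − 0.12 − 0.19 − 0.16 − 0.17 − 0.13 − 0.17 + 0.06 + 0.06 + 0.07 + 0.07 − 0.02 = 0.90

0.90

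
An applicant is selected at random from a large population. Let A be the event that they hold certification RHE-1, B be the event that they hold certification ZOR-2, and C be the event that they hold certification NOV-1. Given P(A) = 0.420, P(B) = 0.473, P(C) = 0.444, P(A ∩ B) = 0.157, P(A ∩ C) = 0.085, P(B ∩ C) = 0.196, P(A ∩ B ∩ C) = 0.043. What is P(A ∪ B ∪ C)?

P(A ∪ B ∪ C) = 0.420 + 0.473 + 0.444 − 0.157 − 0.085 − 0.196 + 0.043 = 0.942

0.942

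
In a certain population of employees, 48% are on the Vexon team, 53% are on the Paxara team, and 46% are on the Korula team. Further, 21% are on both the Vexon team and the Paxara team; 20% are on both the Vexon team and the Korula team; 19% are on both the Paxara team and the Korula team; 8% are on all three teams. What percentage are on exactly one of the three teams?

Using the inclusion–exclusion count for exactly one event:
P(exactly one) = 48 + 53 + 46 − 2·21 − 2·20 − 2·19 + 3·8 = 51%

51%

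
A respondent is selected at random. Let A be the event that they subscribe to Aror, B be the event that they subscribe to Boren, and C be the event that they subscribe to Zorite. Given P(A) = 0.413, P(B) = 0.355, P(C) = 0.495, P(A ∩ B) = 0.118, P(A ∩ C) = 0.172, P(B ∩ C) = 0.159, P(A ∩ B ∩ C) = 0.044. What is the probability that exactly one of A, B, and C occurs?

0.497

P(exactly one) = 0.413 + 0.355 + 0.495 − 2·0.118 − 2·0.172 − 2·0.159 + 3·0.044 = 0.497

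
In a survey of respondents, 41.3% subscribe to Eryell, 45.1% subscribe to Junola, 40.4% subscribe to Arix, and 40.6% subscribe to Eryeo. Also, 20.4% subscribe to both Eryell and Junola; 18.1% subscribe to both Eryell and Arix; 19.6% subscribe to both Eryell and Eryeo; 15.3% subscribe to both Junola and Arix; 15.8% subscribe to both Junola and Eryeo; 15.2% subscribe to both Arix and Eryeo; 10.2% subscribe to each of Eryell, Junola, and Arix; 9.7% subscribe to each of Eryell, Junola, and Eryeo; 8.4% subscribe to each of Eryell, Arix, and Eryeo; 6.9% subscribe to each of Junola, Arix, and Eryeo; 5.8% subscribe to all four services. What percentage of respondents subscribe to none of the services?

7.6%

By inclusion-exclusion,
P(union) = 41.3 + 45.1 + 40.4 + 40.6 − 20.4 − 18.1 − 19.6 − 15.3 − 15.8 − 15.2 + 10.2 + 9.7 + 8.4 + 6.9 − 5.8 = 92.4%
P(none) = 100% − 92.4% = 7.6%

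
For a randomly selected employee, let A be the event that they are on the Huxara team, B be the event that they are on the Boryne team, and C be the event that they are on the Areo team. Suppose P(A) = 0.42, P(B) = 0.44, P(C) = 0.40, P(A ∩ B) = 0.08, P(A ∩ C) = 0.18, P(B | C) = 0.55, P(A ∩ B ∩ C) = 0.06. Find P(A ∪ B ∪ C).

0.84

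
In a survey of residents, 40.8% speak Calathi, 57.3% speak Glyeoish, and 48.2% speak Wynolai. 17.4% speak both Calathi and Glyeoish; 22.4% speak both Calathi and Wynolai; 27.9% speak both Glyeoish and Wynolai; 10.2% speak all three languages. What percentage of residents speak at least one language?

P(≥1) = 40.8 + 57.3 + 48.2 − 17.4 − 22.4 − 27.9 + 10.2 = 88.8%

88.8%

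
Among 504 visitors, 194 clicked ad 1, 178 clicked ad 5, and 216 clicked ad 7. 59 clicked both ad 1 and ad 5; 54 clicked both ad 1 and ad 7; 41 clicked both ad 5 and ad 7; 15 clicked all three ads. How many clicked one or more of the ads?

By inclusion-exclusion,
N(≥1) = 194 + 178 + 216 − 59 − 54 − 41 + 15 = 449

449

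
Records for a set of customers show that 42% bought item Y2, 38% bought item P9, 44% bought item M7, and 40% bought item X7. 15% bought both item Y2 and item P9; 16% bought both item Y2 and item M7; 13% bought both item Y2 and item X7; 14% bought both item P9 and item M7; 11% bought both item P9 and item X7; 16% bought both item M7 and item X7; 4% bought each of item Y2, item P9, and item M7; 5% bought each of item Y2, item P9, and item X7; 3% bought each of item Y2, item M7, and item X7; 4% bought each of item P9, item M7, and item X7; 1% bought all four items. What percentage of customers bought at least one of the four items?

Inclusion–exclusion gives
P(union) = 42 + 38 + 44 + 40 − 15 − 16 − 13 − 14 − 11 − 16 + 4 + 5 + 3 + 4 − 1 = 94%

94%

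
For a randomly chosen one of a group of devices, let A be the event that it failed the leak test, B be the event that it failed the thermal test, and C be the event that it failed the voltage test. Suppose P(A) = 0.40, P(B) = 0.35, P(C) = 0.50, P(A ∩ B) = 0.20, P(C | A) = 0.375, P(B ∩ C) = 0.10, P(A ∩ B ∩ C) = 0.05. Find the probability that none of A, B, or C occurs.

P(A ∩ C) = P(A)·P(C|A) = 0.40 × 0.375 = 0.15
Inclusion–exclusion gives
P(A ∪ B ∪ C) = 0.40 + 0.35 + 0.50 − 0.20 − 0.15 − 0.10 + 0.05 = 0.85
P(none) = 1 − 0.85 = 0.15

0.15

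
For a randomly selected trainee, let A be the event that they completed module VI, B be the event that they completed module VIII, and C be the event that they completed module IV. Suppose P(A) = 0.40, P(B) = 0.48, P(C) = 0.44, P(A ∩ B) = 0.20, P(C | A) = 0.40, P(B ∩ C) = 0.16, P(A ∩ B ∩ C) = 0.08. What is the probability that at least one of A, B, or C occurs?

P(A ∩ C) = P(A)·P(C|A) = 0.40 × 0.40 = 0.16
P(A ∪ B ∪ C) = 0.40 + 0.48 + 0.44 − 0.20 − 0.16 − 0.16 + 0.08 = 0.88

0.88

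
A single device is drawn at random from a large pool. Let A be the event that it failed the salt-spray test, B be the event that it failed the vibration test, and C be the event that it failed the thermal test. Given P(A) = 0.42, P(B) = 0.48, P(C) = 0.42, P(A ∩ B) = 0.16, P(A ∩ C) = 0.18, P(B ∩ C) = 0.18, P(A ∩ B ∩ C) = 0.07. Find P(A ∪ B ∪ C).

Apply inclusion-exclusion:
P(A ∪ B ∪ C) = 0.42 + 0.48 + 0.42 − 0.16 − 0.18 − 0.18 + 0.07 = 0.87

0.87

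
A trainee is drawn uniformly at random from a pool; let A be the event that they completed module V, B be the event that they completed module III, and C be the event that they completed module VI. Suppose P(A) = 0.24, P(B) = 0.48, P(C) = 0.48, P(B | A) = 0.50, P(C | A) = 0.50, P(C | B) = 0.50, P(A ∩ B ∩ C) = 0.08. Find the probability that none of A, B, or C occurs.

P(A ∩ B) = P(A)·P(B|A) = 0.24 × 0.50 = 0.12
P(A ∩ C) = P(A)·P(C|A) = 0.24 × 0.50 = 0.12
P(B ∩ C) = P(B)·P(C|B) = 0.48 × 0.50 = 0.24
Inclusion–exclusion gives
P(A ∪ B ∪ C) = 0.24 + 0.48 + 0.48 − 0.12 − 0.12 − 0.24 + 0.08 = 0.80
P(none) = 1 − 0.80 = 0.20

0.20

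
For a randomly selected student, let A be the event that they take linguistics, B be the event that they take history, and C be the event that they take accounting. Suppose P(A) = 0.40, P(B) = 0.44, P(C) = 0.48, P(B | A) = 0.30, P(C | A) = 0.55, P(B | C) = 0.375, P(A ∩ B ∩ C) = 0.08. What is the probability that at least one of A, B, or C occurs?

0.88

P(A ∩ B) = P(A)·P(B|A) = 0.40 × 0.30 = 0.12
P(A ∩ C) = P(A)·P(C|A) = 0.40 × 0.55 = 0.22
P(B ∩ C) = P(C)·P(B|C) = 0.48 × 0.375 = 0.18
P(A ∪ B ∪ C) = 0.40 + 0.44 + 0.48 − 0.12 − 0.22 − 0.18 + 0.08 = 0.88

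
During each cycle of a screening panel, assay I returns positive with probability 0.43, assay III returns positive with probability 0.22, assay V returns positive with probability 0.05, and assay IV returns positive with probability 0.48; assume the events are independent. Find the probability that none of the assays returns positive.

0.2196324

P(none) = (1 − 0.43) × (1 − 0.22) × (1 − 0.05) × (1 − 0.48) = 0.57 × 0.78 × 0.95 × 0.52 = 0.2196324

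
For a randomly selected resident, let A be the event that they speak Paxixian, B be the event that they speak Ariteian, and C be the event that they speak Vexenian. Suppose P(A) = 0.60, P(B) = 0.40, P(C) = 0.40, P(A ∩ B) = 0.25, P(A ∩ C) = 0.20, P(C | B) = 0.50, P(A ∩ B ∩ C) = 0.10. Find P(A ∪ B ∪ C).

0.85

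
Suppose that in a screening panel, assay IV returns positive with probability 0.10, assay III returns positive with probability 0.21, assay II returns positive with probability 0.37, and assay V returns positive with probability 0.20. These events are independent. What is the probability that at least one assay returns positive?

0.641656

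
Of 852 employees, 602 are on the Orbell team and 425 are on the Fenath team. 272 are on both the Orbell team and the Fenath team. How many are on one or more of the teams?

By inclusion–exclusion:
|at least one| = 602 + 425 − 272 = 755

755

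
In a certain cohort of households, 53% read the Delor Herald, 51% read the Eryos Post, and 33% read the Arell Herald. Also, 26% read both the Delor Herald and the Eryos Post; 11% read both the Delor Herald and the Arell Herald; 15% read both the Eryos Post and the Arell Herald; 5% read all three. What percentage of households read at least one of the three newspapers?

90%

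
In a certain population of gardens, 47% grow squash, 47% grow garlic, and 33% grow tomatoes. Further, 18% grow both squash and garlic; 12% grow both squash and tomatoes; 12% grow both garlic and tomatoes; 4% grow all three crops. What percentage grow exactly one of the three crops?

Using the inclusion–exclusion count for exactly one event:
P(exactly one) = 47 + 47 + 33 − 2·18 − 2·12 − 2·12 + 3·4 = 55%

55%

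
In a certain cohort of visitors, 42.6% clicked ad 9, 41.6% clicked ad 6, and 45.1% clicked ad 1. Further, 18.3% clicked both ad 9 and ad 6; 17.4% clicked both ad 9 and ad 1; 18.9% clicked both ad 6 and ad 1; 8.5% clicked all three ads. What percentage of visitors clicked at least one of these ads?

P(union) = 42.6 + 41.6 + 45.1 − 18.3 − 17.4 − 18.9 + 8.5 = 83.2%

83.2%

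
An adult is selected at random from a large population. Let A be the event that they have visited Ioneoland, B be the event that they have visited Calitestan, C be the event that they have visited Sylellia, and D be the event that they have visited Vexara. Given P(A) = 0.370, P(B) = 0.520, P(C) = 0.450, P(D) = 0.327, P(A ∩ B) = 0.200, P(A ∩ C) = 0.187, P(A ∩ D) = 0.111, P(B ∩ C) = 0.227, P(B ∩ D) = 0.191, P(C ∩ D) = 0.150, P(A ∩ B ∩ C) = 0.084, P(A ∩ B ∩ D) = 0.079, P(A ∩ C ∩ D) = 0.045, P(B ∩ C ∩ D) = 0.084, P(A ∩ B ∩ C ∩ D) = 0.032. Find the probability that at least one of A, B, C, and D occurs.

0.861

By inclusion-exclusion,
P(A ∪ B ∪ C ∪ D) = 0.370 + 0.520 + 0.450 + 0.327 − 0.200 − 0.187 − 0.111 − 0.227 − 0.191 − 0.150 + 0.084 + 0.079 + 0.045 + 0.084 − 0.032 = 0.861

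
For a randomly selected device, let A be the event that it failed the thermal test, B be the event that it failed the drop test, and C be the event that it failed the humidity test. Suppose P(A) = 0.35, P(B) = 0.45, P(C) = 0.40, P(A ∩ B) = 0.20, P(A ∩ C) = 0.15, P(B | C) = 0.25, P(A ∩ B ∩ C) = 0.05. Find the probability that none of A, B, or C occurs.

0.20

P(B ∩ C) = P(C)·P(B|C) = 0.40 × 0.25 = 0.10
By inclusion-exclusion,
P(A ∪ B ∪ C) = 0.35 + 0.45 + 0.40 − 0.20 − 0.15 − 0.10 + 0.05 = 0.80
P(none) = 1 − 0.80 = 0.20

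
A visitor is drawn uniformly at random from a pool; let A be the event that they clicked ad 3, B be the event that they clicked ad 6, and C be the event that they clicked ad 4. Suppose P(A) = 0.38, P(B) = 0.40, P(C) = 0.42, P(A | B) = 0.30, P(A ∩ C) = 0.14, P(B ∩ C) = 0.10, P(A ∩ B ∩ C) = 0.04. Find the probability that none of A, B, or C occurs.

0.12

P(A ∩ B) = P(B)·P(A|B) = 0.40 × 0.30 = 0.12
Apply inclusion-exclusion:
P(A ∪ B ∪ C) = 0.38 + 0.40 + 0.42 − 0.12 − 0.14 − 0.10 + 0.04 = 0.88
P(none) = 1 − 0.88 = 0.12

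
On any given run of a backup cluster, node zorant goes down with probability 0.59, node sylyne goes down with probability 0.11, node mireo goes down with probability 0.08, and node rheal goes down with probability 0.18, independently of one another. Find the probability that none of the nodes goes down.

0.27528056

P(none) = (1 − 0.59) × (1 − 0.11) × (1 − 0.08) × (1 − 0.18) = 0.41 × 0.89 × 0.92 × 0.82 = 0.27528056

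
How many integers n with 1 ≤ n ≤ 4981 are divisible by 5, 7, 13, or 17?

2015

Using inclusion–exclusion:
⌊4981/5⌋ + ⌊4981/7⌋ + ⌊4981/13⌋ + ⌊4981/17⌋ − ⌊4981/35⌋ − ⌊4981/65⌋ − ⌊4981/85⌋ − ⌊4981/91⌋ − ⌊4981/119⌋ − ⌊4981/221⌋ + ⌊4981/455⌋ + ⌊4981/595⌋ + ⌊4981/1105⌋ + ⌊4981/1547⌋ − ⌊4981/7735⌋ = 996 + 711 + 383 + 293 − 142 − 76 − 58 − 54 − 41 − 22 + 10 + 8 + 4 + 3 − 0 = 2015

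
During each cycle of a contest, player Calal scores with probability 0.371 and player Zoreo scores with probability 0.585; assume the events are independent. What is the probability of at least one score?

0.738965

Since the events are independent, P(none) is the product of the individual non-occurrence probabilities.
P(none) = (1 − 0.371) × (1 − 0.585) = 0.629 × 0.415 = 0.261035
P(at least one) = 1 − 0.261035 = 0.738965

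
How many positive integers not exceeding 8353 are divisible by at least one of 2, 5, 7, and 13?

By inclusion-exclusion,
⌊8353/2⌋ + ⌊8353/5⌋ + ⌊8353/7⌋ + ⌊8353/13⌋ − ⌊8353/10⌋ − ⌊8353/14⌋ − ⌊8353/26⌋ − ⌊8353/35⌋ − ⌊8353/65⌋ − ⌊8353/91⌋ + ⌊8353/70⌋ + ⌊8353/130⌋ + ⌊8353/182⌋ + ⌊8353/455⌋ − ⌊8353/910⌋ = 4176 + 1670 + 1193 + 642 − 835 − 596 − 321 − 238 − 128 − 91 + 119 + 64 + 45 + 18 − 9 = 5709

5709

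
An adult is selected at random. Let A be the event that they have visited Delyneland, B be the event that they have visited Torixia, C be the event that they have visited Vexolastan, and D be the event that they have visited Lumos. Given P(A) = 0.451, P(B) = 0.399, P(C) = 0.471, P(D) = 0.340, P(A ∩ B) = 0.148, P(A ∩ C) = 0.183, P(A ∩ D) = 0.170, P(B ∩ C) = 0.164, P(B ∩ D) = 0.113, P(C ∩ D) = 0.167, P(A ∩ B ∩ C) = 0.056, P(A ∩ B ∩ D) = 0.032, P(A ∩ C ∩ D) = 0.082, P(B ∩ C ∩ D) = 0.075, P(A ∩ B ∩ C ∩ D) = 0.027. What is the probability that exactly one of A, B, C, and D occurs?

0.398

P(exactly one) = 0.451 + 0.399 + 0.471 + 0.340 − 2·0.148 − 2·0.183 − 2·0.170 − 2·0.164 − 2·0.113 − 2·0.167 + 3·0.056 + 3·0.032 + 3·0.082 + 3·0.075 − 4·0.027 = 0.398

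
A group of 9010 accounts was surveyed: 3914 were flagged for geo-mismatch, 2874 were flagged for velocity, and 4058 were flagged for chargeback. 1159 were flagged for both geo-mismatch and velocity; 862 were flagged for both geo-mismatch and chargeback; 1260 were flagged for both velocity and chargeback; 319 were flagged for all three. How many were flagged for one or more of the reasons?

|union| = 3914 + 2874 + 4058 − 1159 − 862 − 1260 + 319 = 7884

7884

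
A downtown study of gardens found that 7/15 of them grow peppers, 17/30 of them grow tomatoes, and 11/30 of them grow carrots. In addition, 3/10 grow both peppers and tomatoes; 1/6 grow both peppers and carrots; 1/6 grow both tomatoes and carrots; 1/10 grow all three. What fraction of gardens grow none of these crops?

P(≥1) = 7/15 + 17/30 + 11/30 − 3/10 − 1/6 − 1/6 + 1/10 = 13/15
P(none) = 1 − 13/15 = 2/15

2/15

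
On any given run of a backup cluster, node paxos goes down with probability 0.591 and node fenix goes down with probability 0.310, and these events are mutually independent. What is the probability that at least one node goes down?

P(none) = (1 − 0.591) × (1 − 0.310) = 0.409 × 0.690 = 0.28221
P(at least one) = 1 − 0.28221 = 0.71779

0.71779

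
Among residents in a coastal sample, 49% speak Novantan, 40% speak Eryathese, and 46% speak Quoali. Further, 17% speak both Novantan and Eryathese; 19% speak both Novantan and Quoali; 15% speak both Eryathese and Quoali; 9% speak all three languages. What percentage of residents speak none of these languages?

7%

P(union) = 49 + 40 + 46 − 17 − 19 − 15 + 9 = 93%
P(none) = 100% − 93% = 7%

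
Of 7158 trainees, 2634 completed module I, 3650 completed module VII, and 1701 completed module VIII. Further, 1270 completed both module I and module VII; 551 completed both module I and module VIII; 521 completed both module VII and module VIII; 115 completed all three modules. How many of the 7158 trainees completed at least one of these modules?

5758

Inclusion–exclusion gives
|at least one| = 2634 + 3650 + 1701 − 1270 − 551 − 521 + 115 = 5758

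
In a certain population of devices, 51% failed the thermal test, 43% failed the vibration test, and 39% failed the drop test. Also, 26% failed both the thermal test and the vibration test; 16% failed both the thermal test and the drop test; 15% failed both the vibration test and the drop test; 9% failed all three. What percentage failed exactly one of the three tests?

46%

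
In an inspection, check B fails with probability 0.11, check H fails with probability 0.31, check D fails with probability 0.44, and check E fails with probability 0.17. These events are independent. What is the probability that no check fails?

P(none) = (1 − 0.11) × (1 − 0.31) × (1 − 0.44) × (1 − 0.17) = 0.89 × 0.69 × 0.56 × 0.83 = 0.28543368

0.28543368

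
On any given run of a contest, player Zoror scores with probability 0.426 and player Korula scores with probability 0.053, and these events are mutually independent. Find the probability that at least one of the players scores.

Independence gives P(none) = ∏(1 − pᵢ).
P(none) = (1 − 0.426) × (1 − 0.053) = 0.574 × 0.947 = 0.543578
P(at least one) = 1 − 0.543578 = 0.456422

0.456422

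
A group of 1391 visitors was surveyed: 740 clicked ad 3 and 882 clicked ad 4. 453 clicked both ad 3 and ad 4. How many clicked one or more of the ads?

1169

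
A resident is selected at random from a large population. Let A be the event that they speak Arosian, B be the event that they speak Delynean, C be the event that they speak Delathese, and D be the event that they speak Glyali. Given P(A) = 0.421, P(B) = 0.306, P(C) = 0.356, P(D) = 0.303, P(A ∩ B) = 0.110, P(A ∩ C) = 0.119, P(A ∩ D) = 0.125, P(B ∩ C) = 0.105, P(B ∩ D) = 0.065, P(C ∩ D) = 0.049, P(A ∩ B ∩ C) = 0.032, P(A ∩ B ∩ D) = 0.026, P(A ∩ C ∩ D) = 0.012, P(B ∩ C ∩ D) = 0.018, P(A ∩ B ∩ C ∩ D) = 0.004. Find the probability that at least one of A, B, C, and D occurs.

0.897

Inclusion–exclusion gives
P(A ∪ B ∪ C ∪ D) = 0.421 + 0.306 + 0.356 + 0.303 − 0.110 − 0.119 − 0.125 − 0.105 − 0.065 − 0.049 + 0.032 + 0.026 + 0.012 + 0.018 − 0.004 = 0.897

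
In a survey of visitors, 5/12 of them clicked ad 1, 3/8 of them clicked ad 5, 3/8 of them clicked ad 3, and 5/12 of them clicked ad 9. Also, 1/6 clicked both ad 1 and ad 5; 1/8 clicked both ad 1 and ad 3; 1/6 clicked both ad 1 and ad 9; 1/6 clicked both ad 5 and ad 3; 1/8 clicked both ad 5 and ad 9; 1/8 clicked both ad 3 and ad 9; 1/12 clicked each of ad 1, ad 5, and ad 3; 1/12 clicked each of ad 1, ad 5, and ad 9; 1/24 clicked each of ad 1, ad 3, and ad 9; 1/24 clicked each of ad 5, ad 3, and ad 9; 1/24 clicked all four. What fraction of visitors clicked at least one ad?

11/12

P(at least one) = 5/12 + 3/8 + 3/8 + 5/12 − 1/6 − 1/8 − 1/6 − 1/6 − 1/8 − 1/8 + 1/12 + 1/12 + 1/24 + 1/24 − 1/24 = 11/12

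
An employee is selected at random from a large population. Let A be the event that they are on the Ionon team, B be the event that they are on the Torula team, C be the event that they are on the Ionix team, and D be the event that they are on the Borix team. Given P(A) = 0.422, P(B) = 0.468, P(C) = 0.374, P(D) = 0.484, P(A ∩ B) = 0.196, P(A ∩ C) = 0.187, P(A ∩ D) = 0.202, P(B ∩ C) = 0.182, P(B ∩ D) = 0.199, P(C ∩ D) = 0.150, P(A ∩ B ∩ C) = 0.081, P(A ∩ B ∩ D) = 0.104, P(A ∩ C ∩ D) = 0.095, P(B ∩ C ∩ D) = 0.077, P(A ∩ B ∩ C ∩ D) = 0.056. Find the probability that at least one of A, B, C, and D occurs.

0.933

Using inclusion–exclusion:
P(A ∪ B ∪ C ∪ D) = 0.422 + 0.468 + 0.374 + 0.484 − 0.196 − 0.187 − 0.202 − 0.182 − 0.199 − 0.150 + 0.081 + 0.104 + 0.095 + 0.077 − 0.056 = 0.933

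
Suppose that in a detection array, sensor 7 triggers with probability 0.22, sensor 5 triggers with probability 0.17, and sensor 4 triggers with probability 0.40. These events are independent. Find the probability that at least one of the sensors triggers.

P(none) = (1 − 0.22) × (1 − 0.17) × (1 − 0.40) = 0.78 × 0.83 × 0.60 = 0.38844
P(at least one) = 1 − 0.38844 = 0.61156

0.61156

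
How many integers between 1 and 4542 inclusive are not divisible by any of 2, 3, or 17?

⌊4542/2⌋ + ⌊4542/3⌋ + ⌊4542/17⌋ − ⌊4542/6⌋ − ⌊4542/34⌋ − ⌊4542/51⌋ + ⌊4542/102⌋ = 2271 + 1514 + 267 − 757 − 133 − 89 + 44 = 3117
4542 − 3117 = 1425

1425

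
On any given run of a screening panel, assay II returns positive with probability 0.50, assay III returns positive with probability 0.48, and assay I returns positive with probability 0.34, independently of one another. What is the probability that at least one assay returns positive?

0.8284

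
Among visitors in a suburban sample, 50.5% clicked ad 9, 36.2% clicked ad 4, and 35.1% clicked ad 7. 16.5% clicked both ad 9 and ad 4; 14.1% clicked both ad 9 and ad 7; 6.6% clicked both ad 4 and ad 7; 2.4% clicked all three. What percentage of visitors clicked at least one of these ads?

Using inclusion–exclusion:
P(union) = 50.5 + 36.2 + 35.1 − 16.5 − 14.1 − 6.6 + 2.4 = 87.0%

87.0%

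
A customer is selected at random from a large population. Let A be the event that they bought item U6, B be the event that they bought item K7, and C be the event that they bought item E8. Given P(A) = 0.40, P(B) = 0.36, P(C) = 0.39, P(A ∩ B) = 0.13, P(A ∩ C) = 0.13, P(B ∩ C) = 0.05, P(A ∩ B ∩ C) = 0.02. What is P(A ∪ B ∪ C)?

P(A ∪ B ∪ C) = 0.40 + 0.36 + 0.39 − 0.13 − 0.13 − 0.05 + 0.02 = 0.86

0.86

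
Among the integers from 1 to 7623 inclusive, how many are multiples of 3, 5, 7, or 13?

4406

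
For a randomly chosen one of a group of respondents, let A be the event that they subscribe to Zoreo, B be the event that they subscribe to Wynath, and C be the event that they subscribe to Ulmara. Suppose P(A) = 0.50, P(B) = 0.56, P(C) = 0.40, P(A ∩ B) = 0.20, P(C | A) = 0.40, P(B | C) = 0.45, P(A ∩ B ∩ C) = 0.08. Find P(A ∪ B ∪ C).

P(A ∩ C) = P(A)·P(C|A) = 0.50 × 0.40 = 0.20
P(B ∩ C) = P(C)·P(B|C) = 0.40 × 0.45 = 0.18
P(A ∪ B ∪ C) = 0.50 + 0.56 + 0.40 − 0.20 − 0.20 − 0.18 + 0.08 = 0.96

0.96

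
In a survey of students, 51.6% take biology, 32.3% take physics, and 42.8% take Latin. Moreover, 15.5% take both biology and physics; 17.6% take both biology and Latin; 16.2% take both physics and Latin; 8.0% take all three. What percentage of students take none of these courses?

Using inclusion–exclusion:
P(at least one) = 51.6 + 32.3 + 42.8 − 15.5 − 17.6 − 16.2 + 8.0 = 85.4%
P(none) = 100% − 85.4% = 14.6%

14.6%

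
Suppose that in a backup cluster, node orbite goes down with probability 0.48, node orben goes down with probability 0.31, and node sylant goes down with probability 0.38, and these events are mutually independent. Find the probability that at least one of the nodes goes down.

0.777544

P(none) = (1 − 0.48) × (1 − 0.31) × (1 − 0.38) = 0.52 × 0.69 × 0.62 = 0.222456
P(at least one) = 1 − 0.222456 = 0.777544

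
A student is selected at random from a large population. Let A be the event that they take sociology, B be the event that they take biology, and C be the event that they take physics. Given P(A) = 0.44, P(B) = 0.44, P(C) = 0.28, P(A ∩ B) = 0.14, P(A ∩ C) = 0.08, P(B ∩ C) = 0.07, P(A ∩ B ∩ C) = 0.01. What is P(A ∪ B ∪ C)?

By inclusion–exclusion:
P(A ∪ B ∪ C) = 0.44 + 0.44 + 0.28 − 0.14 − 0.08 − 0.07 + 0.01 = 0.88

0.88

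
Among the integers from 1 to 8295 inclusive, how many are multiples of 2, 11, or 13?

4814

⌊8295/2⌋ + ⌊8295/11⌋ + ⌊8295/13⌋ − ⌊8295/22⌋ − ⌊8295/26⌋ − ⌊8295/143⌋ + ⌊8295/286⌋ = 4147 + 754 + 638 − 377 − 319 − 58 + 29 = 4814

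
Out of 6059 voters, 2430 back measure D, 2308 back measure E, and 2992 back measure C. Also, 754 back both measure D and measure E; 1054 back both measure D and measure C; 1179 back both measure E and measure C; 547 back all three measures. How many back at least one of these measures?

5290

|at least one| = 2430 + 2308 + 2992 − 754 − 1054 − 1179 + 547 = 5290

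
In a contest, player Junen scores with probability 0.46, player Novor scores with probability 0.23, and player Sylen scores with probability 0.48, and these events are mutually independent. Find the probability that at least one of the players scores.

P(none) = (1 − 0.46) × (1 − 0.23) × (1 − 0.48) = 0.54 × 0.77 × 0.52 = 0.216216
P(at least one) = 1 − 0.216216 = 0.783784

0.783784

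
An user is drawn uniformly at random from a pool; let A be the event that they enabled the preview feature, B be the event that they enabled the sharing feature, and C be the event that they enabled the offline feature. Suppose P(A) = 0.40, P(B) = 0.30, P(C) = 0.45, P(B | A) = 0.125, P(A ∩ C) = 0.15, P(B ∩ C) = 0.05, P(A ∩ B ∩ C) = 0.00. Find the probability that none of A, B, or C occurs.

0.10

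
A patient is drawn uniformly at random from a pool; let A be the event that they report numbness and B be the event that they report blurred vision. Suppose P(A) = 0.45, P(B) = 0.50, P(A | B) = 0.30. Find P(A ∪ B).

0.80

P(A ∩ B) = P(B)·P(A|B) = 0.50 × 0.30 = 0.15
By inclusion–exclusion:
P(A ∪ B) = 0.45 + 0.50 − 0.15 = 0.80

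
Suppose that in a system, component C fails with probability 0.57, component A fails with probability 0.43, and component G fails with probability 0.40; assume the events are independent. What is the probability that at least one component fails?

0.85294

Independence gives P(none) = ∏(1 − pᵢ).
P(none) = (1 − 0.57) × (1 − 0.43) × (1 − 0.40) = 0.43 × 0.57 × 0.60 = 0.14706
P(at least one) = 1 − 0.14706 = 0.85294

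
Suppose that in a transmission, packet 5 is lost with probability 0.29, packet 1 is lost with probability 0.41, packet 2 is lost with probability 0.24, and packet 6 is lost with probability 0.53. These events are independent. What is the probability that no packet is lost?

0.14963108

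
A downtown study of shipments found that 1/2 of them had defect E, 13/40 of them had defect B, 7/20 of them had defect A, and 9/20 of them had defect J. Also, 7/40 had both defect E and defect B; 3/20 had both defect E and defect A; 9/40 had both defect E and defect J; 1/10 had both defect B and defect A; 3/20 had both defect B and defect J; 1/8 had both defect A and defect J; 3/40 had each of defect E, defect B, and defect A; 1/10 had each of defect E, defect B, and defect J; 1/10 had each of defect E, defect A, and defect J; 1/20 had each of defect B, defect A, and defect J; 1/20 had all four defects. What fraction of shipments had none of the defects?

P(at least one) = 1/2 + 13/40 + 7/20 + 9/20 − 7/40 − 3/20 − 9/40 − 1/10 − 3/20 − 1/8 + 3/40 + 1/10 + 1/10 + 1/20 − 1/20 = 39/40
P(none) = 1 − 39/40 = 1/40

1/40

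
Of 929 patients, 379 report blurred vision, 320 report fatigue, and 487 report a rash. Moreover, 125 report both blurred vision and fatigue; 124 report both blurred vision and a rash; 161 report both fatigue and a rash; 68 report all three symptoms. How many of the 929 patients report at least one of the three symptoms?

|union| = 379 + 320 + 487 − 125 − 124 − 161 + 68 = 844

844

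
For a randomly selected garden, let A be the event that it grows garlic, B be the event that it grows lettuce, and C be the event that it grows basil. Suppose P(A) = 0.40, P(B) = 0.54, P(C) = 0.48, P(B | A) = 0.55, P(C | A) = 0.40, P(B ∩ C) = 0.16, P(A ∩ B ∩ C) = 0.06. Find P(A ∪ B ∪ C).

P(A ∩ B) = P(A)·P(B|A) = 0.40 × 0.55 = 0.22
P(A ∩ C) = P(A)·P(C|A) = 0.40 × 0.40 = 0.16
By inclusion-exclusion,
P(A ∪ B ∪ C) = 0.40 + 0.54 + 0.48 − 0.22 − 0.16 − 0.16 + 0.06 = 0.94

0.94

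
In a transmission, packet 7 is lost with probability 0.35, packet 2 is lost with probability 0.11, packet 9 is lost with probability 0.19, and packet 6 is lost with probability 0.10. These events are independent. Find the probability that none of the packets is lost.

0.4217265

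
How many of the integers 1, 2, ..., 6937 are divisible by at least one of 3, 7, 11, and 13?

By inclusion-exclusion,
floor(6937/3) + floor(6937/7) + floor(6937/11) + floor(6937/13) − floor(6937/21) − floor(6937/33) − floor(6937/39) − floor(6937/77) − floor(6937/91) − floor(6937/143) + floor(6937/231) + floor(6937/273) + floor(6937/429) + floor(6937/1001) − floor(6937/3003) = 2312 + 991 + 630 + 533 − 330 − 210 − 177 − 90 − 76 − 48 + 30 + 25 + 16 + 6 − 2 = 3610

3610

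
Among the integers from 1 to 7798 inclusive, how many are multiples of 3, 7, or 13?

3685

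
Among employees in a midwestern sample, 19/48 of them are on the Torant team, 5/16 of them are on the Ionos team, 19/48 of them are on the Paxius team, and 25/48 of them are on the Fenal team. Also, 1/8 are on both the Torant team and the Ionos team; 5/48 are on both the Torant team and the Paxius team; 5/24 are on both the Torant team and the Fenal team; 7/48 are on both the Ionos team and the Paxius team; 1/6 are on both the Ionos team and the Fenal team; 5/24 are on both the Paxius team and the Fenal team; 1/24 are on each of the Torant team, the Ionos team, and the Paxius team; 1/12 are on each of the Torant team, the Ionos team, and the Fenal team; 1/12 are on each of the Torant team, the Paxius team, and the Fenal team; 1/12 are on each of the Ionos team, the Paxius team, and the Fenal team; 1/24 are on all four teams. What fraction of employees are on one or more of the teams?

11/12

Using inclusion–exclusion:
P(≥1) = 19/48 + 5/16 + 19/48 + 25/48 − 1/8 − 5/48 − 5/24 − 7/48 − 1/6 − 5/24 + 1/24 + 1/12 + 1/12 + 1/12 − 1/24 = 11/12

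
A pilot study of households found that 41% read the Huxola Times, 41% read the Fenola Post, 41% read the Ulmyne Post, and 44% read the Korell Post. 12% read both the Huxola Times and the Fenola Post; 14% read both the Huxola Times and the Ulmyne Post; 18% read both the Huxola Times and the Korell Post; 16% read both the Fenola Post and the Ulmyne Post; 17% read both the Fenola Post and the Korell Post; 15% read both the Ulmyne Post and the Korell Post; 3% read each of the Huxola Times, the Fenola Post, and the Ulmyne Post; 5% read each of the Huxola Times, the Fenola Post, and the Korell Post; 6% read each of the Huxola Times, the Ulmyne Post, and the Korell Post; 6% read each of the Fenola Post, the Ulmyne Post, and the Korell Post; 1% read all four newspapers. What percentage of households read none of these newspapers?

P(≥1) = 41 + 41 + 41 + 44 − 12 − 14 − 18 − 16 − 17 − 15 + 3 + 5 + 6 + 6 − 1 = 94%
P(none) = 100% − 94% = 6%

6%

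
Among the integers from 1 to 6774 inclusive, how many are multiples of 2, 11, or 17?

By inclusion-exclusion,
⌊6774/2⌋ + ⌊6774/11⌋ + ⌊6774/17⌋ − ⌊6774/22⌋ − ⌊6774/34⌋ − ⌊6774/187⌋ + ⌊6774/374⌋ = 3387 + 615 + 398 − 307 − 199 − 36 + 18 = 3876

3876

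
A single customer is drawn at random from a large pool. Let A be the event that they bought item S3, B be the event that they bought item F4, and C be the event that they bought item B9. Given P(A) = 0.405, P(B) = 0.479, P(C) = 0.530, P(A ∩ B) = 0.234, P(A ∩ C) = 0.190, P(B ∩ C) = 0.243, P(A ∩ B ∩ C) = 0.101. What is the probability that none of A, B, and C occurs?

0.152

Using inclusion–exclusion:
P(A ∪ B ∪ C) = 0.405 + 0.479 + 0.530 − 0.234 − 0.190 − 0.243 + 0.101 = 0.848
P(none) = 1 − 0.848 = 0.152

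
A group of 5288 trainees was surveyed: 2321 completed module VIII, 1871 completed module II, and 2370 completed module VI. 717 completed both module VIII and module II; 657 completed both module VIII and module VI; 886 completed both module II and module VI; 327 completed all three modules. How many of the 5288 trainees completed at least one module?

4629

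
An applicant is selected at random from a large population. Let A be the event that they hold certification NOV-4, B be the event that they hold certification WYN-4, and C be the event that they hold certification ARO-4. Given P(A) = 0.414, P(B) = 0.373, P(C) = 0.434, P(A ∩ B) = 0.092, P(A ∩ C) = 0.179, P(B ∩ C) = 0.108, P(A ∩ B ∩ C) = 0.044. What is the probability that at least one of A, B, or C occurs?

0.886

Apply inclusion-exclusion:
P(A ∪ B ∪ C) = 0.414 + 0.373 + 0.434 − 0.092 − 0.179 − 0.108 + 0.044 = 0.886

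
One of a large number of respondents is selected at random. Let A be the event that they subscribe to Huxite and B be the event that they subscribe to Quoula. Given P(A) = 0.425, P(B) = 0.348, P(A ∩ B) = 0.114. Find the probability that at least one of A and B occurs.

0.659

Apply inclusion-exclusion:
P(A ∪ B) = 0.425 + 0.348 − 0.114 = 0.659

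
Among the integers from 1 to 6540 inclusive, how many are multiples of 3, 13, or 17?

2752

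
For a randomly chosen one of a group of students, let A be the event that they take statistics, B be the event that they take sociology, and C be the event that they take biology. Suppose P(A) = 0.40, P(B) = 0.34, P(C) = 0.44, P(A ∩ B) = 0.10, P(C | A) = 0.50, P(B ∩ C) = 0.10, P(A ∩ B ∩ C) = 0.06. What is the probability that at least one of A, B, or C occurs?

P(A ∩ C) = P(A)·P(C|A) = 0.40 × 0.50 = 0.20
Inclusion–exclusion gives
P(A ∪ B ∪ C) = 0.40 + 0.34 + 0.44 − 0.10 − 0.20 − 0.10 + 0.06 = 0.84

0.84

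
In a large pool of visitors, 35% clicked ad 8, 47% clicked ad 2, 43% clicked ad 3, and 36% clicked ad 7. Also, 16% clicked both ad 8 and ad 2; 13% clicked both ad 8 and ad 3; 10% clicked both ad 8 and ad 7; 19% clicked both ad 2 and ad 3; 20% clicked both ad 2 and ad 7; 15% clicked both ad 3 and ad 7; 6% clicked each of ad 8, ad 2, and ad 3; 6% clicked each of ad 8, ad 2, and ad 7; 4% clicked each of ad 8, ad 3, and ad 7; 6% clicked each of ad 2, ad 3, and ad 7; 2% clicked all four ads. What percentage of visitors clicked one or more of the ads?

Using inclusion–exclusion:
P(union) = 35 + 47 + 43 + 36 − 16 − 13 − 10 − 19 − 20 − 15 + 6 + 6 + 4 + 6 − 2 = 88%

88%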